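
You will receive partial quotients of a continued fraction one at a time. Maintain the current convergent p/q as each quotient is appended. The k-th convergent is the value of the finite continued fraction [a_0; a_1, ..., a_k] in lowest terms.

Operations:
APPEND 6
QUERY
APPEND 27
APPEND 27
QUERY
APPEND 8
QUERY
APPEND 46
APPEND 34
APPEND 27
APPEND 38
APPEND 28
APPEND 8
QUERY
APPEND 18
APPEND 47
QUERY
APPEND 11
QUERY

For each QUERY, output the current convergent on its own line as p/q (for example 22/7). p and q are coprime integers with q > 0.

6/1
4407/730
35419/5867
12869267351741/2131736964921
10975540675562055/1818049553918422
120964195759016867/20037181642399525

APPEND 6: p_0 = 6·1 + 0 = 6, q_0 = 6·0 + 1 = 1 → 6/1
APPEND 27: p_1 = 27·6 + 1 = 163, q_1 = 27·1 + 0 = 27 → 163/27
APPEND 27: p_2 = 27·163 + 6 = 4407, q_2 = 27·27 + 1 = 730 → 4407/730
APPEND 8: p_3 = 8·4407 + 163 = 35419, q_3 = 8·730 + 27 = 5867 → 35419/5867
APPEND 46: p_4 = 46·35419 + 4407 = 1633681, q_4 = 46·5867 + 730 = 270612 → 1633681/270612
APPEND 34: p_5 = 34·1633681 + 35419 = 55580573, q_5 = 34·270612 + 5867 = 9206675 → 55580573/9206675
APPEND 27: p_6 = 27·55580573 + 1633681 = 1502309152, q_6 = 27·9206675 + 270612 = 248850837 → 1502309152/248850837
APPEND 38: p_7 = 38·1502309152 + 55580573 = 57143328349, q_7 = 38·248850837 + 9206675 = 9465538481 → 57143328349/9465538481
APPEND 28: p_8 = 28·57143328349 + 1502309152 = 1601515502924, q_8 = 28·9465538481 + 248850837 = 265283928305 → 1601515502924/265283928305
APPEND 8: p_9 = 8·1601515502924 + 57143328349 = 12869267351741, q_9 = 8·265283928305 + 9465538481 = 2131736964921 → 12869267351741/2131736964921
APPEND 18: p_10 = 18·12869267351741 + 1601515502924 = 233248327834262, q_10 = 18·2131736964921 + 265283928305 = 38636549296883 → 233248327834262/38636549296883
APPEND 47: p_11 = 47·233248327834262 + 12869267351741 = 10975540675562055, q_11 = 47·38636549296883 + 2131736964921 = 1818049553918422 → 10975540675562055/1818049553918422
APPEND 11: p_12 = 11·10975540675562055 + 233248327834262 = 120964195759016867, q_12 = 11·1818049553918422 + 38636549296883 = 20037181642399525 → 120964195759016867/20037181642399525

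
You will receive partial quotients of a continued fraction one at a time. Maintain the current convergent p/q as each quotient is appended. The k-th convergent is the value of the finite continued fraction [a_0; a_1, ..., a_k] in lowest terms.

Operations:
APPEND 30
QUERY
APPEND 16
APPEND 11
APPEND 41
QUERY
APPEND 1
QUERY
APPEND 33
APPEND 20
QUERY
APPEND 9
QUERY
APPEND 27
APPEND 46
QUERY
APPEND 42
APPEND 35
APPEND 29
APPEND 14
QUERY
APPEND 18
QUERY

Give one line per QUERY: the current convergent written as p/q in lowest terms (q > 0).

APPEND 30: p_0 = 30·1 + 0 = 30, q_0 = 30·0 + 1 = 1 → 30/1
APPEND 16: p_1 = 16·30 + 1 = 481, q_1 = 16·1 + 0 = 16 → 481/16
APPEND 11: p_2 = 11·481 + 30 = 5321, q_2 = 11·16 + 1 = 177 → 5321/177
APPEND 41: p_3 = 41·5321 + 481 = 218642, q_3 = 41·177 + 16 = 7273 → 218642/7273
APPEND 1: p_4 = 1·218642 + 5321 = 223963, q_4 = 1·7273 + 177 = 7450 → 223963/7450
APPEND 33: p_5 = 33·223963 + 218642 = 7609421, q_5 = 33·7450 + 7273 = 253123 → 7609421/253123
APPEND 20: p_6 = 20·7609421 + 223963 = 152412383, q_6 = 20·253123 + 7450 = 5069910 → 152412383/5069910
APPEND 9: p_7 = 9·152412383 + 7609421 = 1379320868, q_7 = 9·5069910 + 253123 = 45882313 → 1379320868/45882313
APPEND 27: p_8 = 27·1379320868 + 152412383 = 37394075819, q_8 = 27·45882313 + 5069910 = 1243892361 → 37394075819/1243892361
APPEND 46: p_9 = 46·37394075819 + 1379320868 = 1721506808542, q_9 = 46·1243892361 + 45882313 = 57264930919 → 1721506808542/57264930919
APPEND 42: p_10 = 42·1721506808542 + 37394075819 = 72340680034583, q_10 = 42·57264930919 + 1243892361 = 2406370990959 → 72340680034583/2406370990959
APPEND 35: p_11 = 35·72340680034583 + 1721506808542 = 2533645308018947, q_11 = 35·2406370990959 + 57264930919 = 84280249614484 → 2533645308018947/84280249614484
APPEND 29: p_12 = 29·2533645308018947 + 72340680034583 = 73548054612584046, q_12 = 29·84280249614484 + 2406370990959 = 2446533609810995 → 73548054612584046/2446533609810995
APPEND 14: p_13 = 14·73548054612584046 + 2533645308018947 = 1032206409884195591, q_13 = 14·2446533609810995 + 84280249614484 = 34335750786968414 → 1032206409884195591/34335750786968414
APPEND 18: p_14 = 18·1032206409884195591 + 73548054612584046 = 18653263432528104684, q_14 = 18·34335750786968414 + 2446533609810995 = 620490047775242447 → 18653263432528104684/620490047775242447

30/1
218642/7273
223963/7450
152412383/5069910
1379320868/45882313
1721506808542/57264930919
1032206409884195591/34335750786968414
18653263432528104684/620490047775242447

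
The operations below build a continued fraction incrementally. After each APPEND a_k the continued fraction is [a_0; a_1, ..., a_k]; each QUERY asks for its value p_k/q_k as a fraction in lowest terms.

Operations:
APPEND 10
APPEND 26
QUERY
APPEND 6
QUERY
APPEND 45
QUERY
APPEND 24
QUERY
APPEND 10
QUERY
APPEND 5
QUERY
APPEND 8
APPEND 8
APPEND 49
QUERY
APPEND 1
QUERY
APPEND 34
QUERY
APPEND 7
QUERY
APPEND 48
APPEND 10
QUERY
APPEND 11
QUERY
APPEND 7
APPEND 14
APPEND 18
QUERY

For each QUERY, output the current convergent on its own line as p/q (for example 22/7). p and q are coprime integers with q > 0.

261/26
1576/157
71181/7091
1709920/170341
17170381/1710501
87561825/8722846
286332866958/28524274171
292161748631/29104943169
10219832320412/1018092341917
71830987991515/7155751336588
34652903547122835/3452097316317998
384640046274264317/38317564635996119
696888227382080940368/69423503754825510385

APPEND 10: p_0 = 10·1 + 0 = 10, q_0 = 10·0 + 1 = 1 → 10/1
APPEND 26: p_1 = 26·10 + 1 = 261, q_1 = 26·1 + 0 = 26 → 261/26
APPEND 6: p_2 = 6·261 + 10 = 1576, q_2 = 6·26 + 1 = 157 → 1576/157
APPEND 45: p_3 = 45·1576 + 261 = 71181, q_3 = 45·157 + 26 = 7091 → 71181/7091
APPEND 24: p_4 = 24·71181 + 1576 = 1709920, q_4 = 24·7091 + 157 = 170341 → 1709920/170341
APPEND 10: p_5 = 10·1709920 + 71181 = 17170381, q_5 = 10·170341 + 7091 = 1710501 → 17170381/1710501
APPEND 5: p_6 = 5·17170381 + 1709920 = 87561825, q_6 = 5·1710501 + 170341 = 8722846 → 87561825/8722846
APPEND 8: p_7 = 8·87561825 + 17170381 = 717664981, q_7 = 8·8722846 + 1710501 = 71493269 → 717664981/71493269
APPEND 8: p_8 = 8·717664981 + 87561825 = 5828881673, q_8 = 8·71493269 + 8722846 = 580668998 → 5828881673/580668998
APPEND 49: p_9 = 49·5828881673 + 717664981 = 286332866958, q_9 = 49·580668998 + 71493269 = 28524274171 → 286332866958/28524274171
APPEND 1: p_10 = 1·286332866958 + 5828881673 = 292161748631, q_10 = 1·28524274171 + 580668998 = 29104943169 → 292161748631/29104943169
APPEND 34: p_11 = 34·292161748631 + 286332866958 = 10219832320412, q_11 = 34·29104943169 + 28524274171 = 1018092341917 → 10219832320412/1018092341917
APPEND 7: p_12 = 7·10219832320412 + 292161748631 = 71830987991515, q_12 = 7·1018092341917 + 29104943169 = 7155751336588 → 71830987991515/7155751336588
APPEND 48: p_13 = 48·71830987991515 + 10219832320412 = 3458107255913132, q_13 = 48·7155751336588 + 1018092341917 = 344494156498141 → 3458107255913132/344494156498141
APPEND 10: p_14 = 10·3458107255913132 + 71830987991515 = 34652903547122835, q_14 = 10·344494156498141 + 7155751336588 = 3452097316317998 → 34652903547122835/3452097316317998
APPEND 11: p_15 = 11·34652903547122835 + 3458107255913132 = 384640046274264317, q_15 = 11·3452097316317998 + 344494156498141 = 38317564635996119 → 384640046274264317/38317564635996119
APPEND 7: p_16 = 7·384640046274264317 + 34652903547122835 = 2727133227466973054, q_16 = 7·38317564635996119 + 3452097316317998 = 271675049768290831 → 2727133227466973054/271675049768290831
APPEND 14: p_17 = 14·2727133227466973054 + 384640046274264317 = 38564505230811887073, q_17 = 14·271675049768290831 + 38317564635996119 = 3841768261392067753 → 38564505230811887073/3841768261392067753
APPEND 18: p_18 = 18·38564505230811887073 + 2727133227466973054 = 696888227382080940368, q_18 = 18·3841768261392067753 + 271675049768290831 = 69423503754825510385 → 696888227382080940368/69423503754825510385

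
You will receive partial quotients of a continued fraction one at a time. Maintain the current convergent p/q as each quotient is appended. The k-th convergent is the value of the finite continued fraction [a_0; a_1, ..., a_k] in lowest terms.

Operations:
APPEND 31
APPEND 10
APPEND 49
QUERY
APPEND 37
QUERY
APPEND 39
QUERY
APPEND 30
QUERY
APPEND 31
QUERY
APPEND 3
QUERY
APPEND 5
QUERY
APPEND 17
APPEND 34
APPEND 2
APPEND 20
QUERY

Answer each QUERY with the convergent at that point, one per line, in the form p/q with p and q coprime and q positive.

15270/491
565301/18177
22062009/709394
662425571/21299997
20557254710/661009301
62334189701/2004327900
332228203215/10682648801
8087863449451199/260061620129879

APPEND 31: p_0 = 31·1 + 0 = 31, q_0 = 31·0 + 1 = 1 → 31/1
APPEND 10: p_1 = 10·31 + 1 = 311, q_1 = 10·1 + 0 = 10 → 311/10
APPEND 49: p_2 = 49·311 + 31 = 15270, q_2 = 49·10 + 1 = 491 → 15270/491
APPEND 37: p_3 = 37·15270 + 311 = 565301, q_3 = 37·491 + 10 = 18177 → 565301/18177
APPEND 39: p_4 = 39·565301 + 15270 = 22062009, q_4 = 39·18177 + 491 = 709394 → 22062009/709394
APPEND 30: p_5 = 30·22062009 + 565301 = 662425571, q_5 = 30·709394 + 18177 = 21299997 → 662425571/21299997
APPEND 31: p_6 = 31·662425571 + 22062009 = 20557254710, q_6 = 31·21299997 + 709394 = 661009301 → 20557254710/661009301
APPEND 3: p_7 = 3·20557254710 + 662425571 = 62334189701, q_7 = 3·661009301 + 21299997 = 2004327900 → 62334189701/2004327900
APPEND 5: p_8 = 5·62334189701 + 20557254710 = 332228203215, q_8 = 5·2004327900 + 661009301 = 10682648801 → 332228203215/10682648801
APPEND 17: p_9 = 17·332228203215 + 62334189701 = 5710213644356, q_9 = 17·10682648801 + 2004327900 = 183609357517 → 5710213644356/183609357517
APPEND 34: p_10 = 34·5710213644356 + 332228203215 = 194479492111319, q_10 = 34·183609357517 + 10682648801 = 6253400804379 → 194479492111319/6253400804379
APPEND 2: p_11 = 2·194479492111319 + 5710213644356 = 394669197866994, q_11 = 2·6253400804379 + 183609357517 = 12690410966275 → 394669197866994/12690410966275
APPEND 20: p_12 = 20·394669197866994 + 194479492111319 = 8087863449451199, q_12 = 20·12690410966275 + 6253400804379 = 260061620129879 → 8087863449451199/260061620129879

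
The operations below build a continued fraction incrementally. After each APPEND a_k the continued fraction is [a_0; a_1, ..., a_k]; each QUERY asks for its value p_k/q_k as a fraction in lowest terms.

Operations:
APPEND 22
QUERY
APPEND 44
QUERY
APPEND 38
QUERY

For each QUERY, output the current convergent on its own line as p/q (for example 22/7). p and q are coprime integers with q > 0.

22/1
969/44
36844/1673

APPEND 22: p_0 = 22·1 + 0 = 22, q_0 = 22·0 + 1 = 1 → 22/1
APPEND 44: p_1 = 44·22 + 1 = 969, q_1 = 44·1 + 0 = 44 → 969/44
APPEND 38: p_2 = 38·969 + 22 = 36844, q_2 = 38·44 + 1 = 1673 → 36844/1673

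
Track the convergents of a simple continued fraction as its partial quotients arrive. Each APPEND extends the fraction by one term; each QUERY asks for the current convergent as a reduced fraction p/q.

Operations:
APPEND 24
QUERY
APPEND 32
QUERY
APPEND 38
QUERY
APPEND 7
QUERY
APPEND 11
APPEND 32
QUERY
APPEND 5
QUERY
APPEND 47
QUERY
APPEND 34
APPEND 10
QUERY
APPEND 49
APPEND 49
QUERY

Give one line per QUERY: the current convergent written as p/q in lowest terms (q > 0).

APPEND 24: p_0 = 24·1 + 0 = 24, q_0 = 24·0 + 1 = 1 → 24/1
APPEND 32: p_1 = 32·24 + 1 = 769, q_1 = 32·1 + 0 = 32 → 769/32
APPEND 38: p_2 = 38·769 + 24 = 29246, q_2 = 38·32 + 1 = 1217 → 29246/1217
APPEND 7: p_3 = 7·29246 + 769 = 205491, q_3 = 7·1217 + 32 = 8551 → 205491/8551
APPEND 11: p_4 = 11·205491 + 29246 = 2289647, q_4 = 11·8551 + 1217 = 95278 → 2289647/95278
APPEND 32: p_5 = 32·2289647 + 205491 = 73474195, q_5 = 32·95278 + 8551 = 3057447 → 73474195/3057447
APPEND 5: p_6 = 5·73474195 + 2289647 = 369660622, q_6 = 5·3057447 + 95278 = 15382513 → 369660622/15382513
APPEND 47: p_7 = 47·369660622 + 73474195 = 17447523429, q_7 = 47·15382513 + 3057447 = 726035558 → 17447523429/726035558
APPEND 34: p_8 = 34·17447523429 + 369660622 = 593585457208, q_8 = 34·726035558 + 15382513 = 24700591485 → 593585457208/24700591485
APPEND 10: p_9 = 10·593585457208 + 17447523429 = 5953302095509, q_9 = 10·24700591485 + 726035558 = 247731950408 → 5953302095509/247731950408
APPEND 49: p_10 = 49·5953302095509 + 593585457208 = 292305388137149, q_10 = 49·247731950408 + 24700591485 = 12163566161477 → 292305388137149/12163566161477
APPEND 49: p_11 = 49·292305388137149 + 5953302095509 = 14328917320815810, q_11 = 49·12163566161477 + 247731950408 = 596262473862781 → 14328917320815810/596262473862781

24/1
769/32
29246/1217
205491/8551
73474195/3057447
369660622/15382513
17447523429/726035558
5953302095509/247731950408
14328917320815810/596262473862781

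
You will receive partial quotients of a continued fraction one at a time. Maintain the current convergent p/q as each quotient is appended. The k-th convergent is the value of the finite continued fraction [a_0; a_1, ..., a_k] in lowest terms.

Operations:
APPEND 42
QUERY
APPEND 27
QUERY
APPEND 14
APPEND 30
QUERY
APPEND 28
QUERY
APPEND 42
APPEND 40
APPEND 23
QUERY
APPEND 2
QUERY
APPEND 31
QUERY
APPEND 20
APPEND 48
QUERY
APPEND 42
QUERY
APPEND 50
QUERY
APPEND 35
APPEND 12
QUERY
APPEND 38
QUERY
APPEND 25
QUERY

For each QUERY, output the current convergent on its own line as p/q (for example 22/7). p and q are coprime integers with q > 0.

42/1
1135/27
479095/11397
13430592/319495
520272309855/12376550612
1063140608662/25290628199
33477631178377/796386024781
32223034311636073/766540919968093
1354038056852891268/32210671649783725
67734125876956199473/1611300123409154343
28532315450880794673349/678743880015051383103
1086600035577220517460085/25848695155562922743644
27193533204881393731175474/646896122769088119974203

APPEND 42: p_0 = 42·1 + 0 = 42, q_0 = 42·0 + 1 = 1 → 42/1
APPEND 27: p_1 = 27·42 + 1 = 1135, q_1 = 27·1 + 0 = 27 → 1135/27
APPEND 14: p_2 = 14·1135 + 42 = 15932, q_2 = 14·27 + 1 = 379 → 15932/379
APPEND 30: p_3 = 30·15932 + 1135 = 479095, q_3 = 30·379 + 27 = 11397 → 479095/11397
APPEND 28: p_4 = 28·479095 + 15932 = 13430592, q_4 = 28·11397 + 379 = 319495 → 13430592/319495
APPEND 42: p_5 = 42·13430592 + 479095 = 564563959, q_5 = 42·319495 + 11397 = 13430187 → 564563959/13430187
APPEND 40: p_6 = 40·564563959 + 13430592 = 22595988952, q_6 = 40·13430187 + 319495 = 537526975 → 22595988952/537526975
APPEND 23: p_7 = 23·22595988952 + 564563959 = 520272309855, q_7 = 23·537526975 + 13430187 = 12376550612 → 520272309855/12376550612
APPEND 2: p_8 = 2·520272309855 + 22595988952 = 1063140608662, q_8 = 2·12376550612 + 537526975 = 25290628199 → 1063140608662/25290628199
APPEND 31: p_9 = 31·1063140608662 + 520272309855 = 33477631178377, q_9 = 31·25290628199 + 12376550612 = 796386024781 → 33477631178377/796386024781
APPEND 20: p_10 = 20·33477631178377 + 1063140608662 = 670615764176202, q_10 = 20·796386024781 + 25290628199 = 15953011123819 → 670615764176202/15953011123819
APPEND 48: p_11 = 48·670615764176202 + 33477631178377 = 32223034311636073, q_11 = 48·15953011123819 + 796386024781 = 766540919968093 → 32223034311636073/766540919968093
APPEND 42: p_12 = 42·32223034311636073 + 670615764176202 = 1354038056852891268, q_12 = 42·766540919968093 + 15953011123819 = 32210671649783725 → 1354038056852891268/32210671649783725
APPEND 50: p_13 = 50·1354038056852891268 + 32223034311636073 = 67734125876956199473, q_13 = 50·32210671649783725 + 766540919968093 = 1611300123409154343 → 67734125876956199473/1611300123409154343
APPEND 35: p_14 = 35·67734125876956199473 + 1354038056852891268 = 2372048443750319872823, q_14 = 35·1611300123409154343 + 32210671649783725 = 56427714990970185730 → 2372048443750319872823/56427714990970185730
APPEND 12: p_15 = 12·2372048443750319872823 + 67734125876956199473 = 28532315450880794673349, q_15 = 12·56427714990970185730 + 1611300123409154343 = 678743880015051383103 → 28532315450880794673349/678743880015051383103
APPEND 38: p_16 = 38·28532315450880794673349 + 2372048443750319872823 = 1086600035577220517460085, q_16 = 38·678743880015051383103 + 56427714990970185730 = 25848695155562922743644 → 1086600035577220517460085/25848695155562922743644
APPEND 25: p_17 = 25·1086600035577220517460085 + 28532315450880794673349 = 27193533204881393731175474, q_17 = 25·25848695155562922743644 + 678743880015051383103 = 646896122769088119974203 → 27193533204881393731175474/646896122769088119974203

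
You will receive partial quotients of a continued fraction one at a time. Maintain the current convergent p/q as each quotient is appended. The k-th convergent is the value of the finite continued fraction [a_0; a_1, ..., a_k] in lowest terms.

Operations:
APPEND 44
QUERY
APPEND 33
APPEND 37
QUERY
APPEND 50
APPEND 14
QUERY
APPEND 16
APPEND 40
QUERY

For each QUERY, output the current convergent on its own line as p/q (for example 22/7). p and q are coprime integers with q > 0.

44/1
53805/1222
37737647/857084
24297499847/551836164

APPEND 44: p_0 = 44·1 + 0 = 44, q_0 = 44·0 + 1 = 1 → 44/1
APPEND 33: p_1 = 33·44 + 1 = 1453, q_1 = 33·1 + 0 = 33 → 1453/33
APPEND 37: p_2 = 37·1453 + 44 = 53805, q_2 = 37·33 + 1 = 1222 → 53805/1222
APPEND 50: p_3 = 50·53805 + 1453 = 2691703, q_3 = 50·1222 + 33 = 61133 → 2691703/61133
APPEND 14: p_4 = 14·2691703 + 53805 = 37737647, q_4 = 14·61133 + 1222 = 857084 → 37737647/857084
APPEND 16: p_5 = 16·37737647 + 2691703 = 606494055, q_5 = 16·857084 + 61133 = 13774477 → 606494055/13774477
APPEND 40: p_6 = 40·606494055 + 37737647 = 24297499847, q_6 = 40·13774477 + 857084 = 551836164 → 24297499847/551836164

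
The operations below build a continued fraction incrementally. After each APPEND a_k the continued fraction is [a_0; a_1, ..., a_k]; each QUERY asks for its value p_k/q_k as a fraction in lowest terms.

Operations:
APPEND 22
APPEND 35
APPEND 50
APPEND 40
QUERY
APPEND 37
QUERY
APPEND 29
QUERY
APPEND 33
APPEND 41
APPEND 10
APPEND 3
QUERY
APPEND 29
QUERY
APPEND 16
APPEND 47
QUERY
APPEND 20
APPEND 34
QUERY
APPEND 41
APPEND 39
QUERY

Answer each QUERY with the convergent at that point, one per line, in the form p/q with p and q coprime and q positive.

APPEND 22: p_0 = 22·1 + 0 = 22, q_0 = 22·0 + 1 = 1 → 22/1
APPEND 35: p_1 = 35·22 + 1 = 771, q_1 = 35·1 + 0 = 35 → 771/35
APPEND 50: p_2 = 50·771 + 22 = 38572, q_2 = 50·35 + 1 = 1751 → 38572/1751
APPEND 40: p_3 = 40·38572 + 771 = 1543651, q_3 = 40·1751 + 35 = 70075 → 1543651/70075
APPEND 37: p_4 = 37·1543651 + 38572 = 57153659, q_4 = 37·70075 + 1751 = 2594526 → 57153659/2594526
APPEND 29: p_5 = 29·57153659 + 1543651 = 1658999762, q_5 = 29·2594526 + 70075 = 75311329 → 1658999762/75311329
APPEND 33: p_6 = 33·1658999762 + 57153659 = 54804145805, q_6 = 33·75311329 + 2594526 = 2487868383 → 54804145805/2487868383
APPEND 41: p_7 = 41·54804145805 + 1658999762 = 2248628977767, q_7 = 41·2487868383 + 75311329 = 102077915032 → 2248628977767/102077915032
APPEND 10: p_8 = 10·2248628977767 + 54804145805 = 22541093923475, q_8 = 10·102077915032 + 2487868383 = 1023267018703 → 22541093923475/1023267018703
APPEND 3: p_9 = 3·22541093923475 + 2248628977767 = 69871910748192, q_9 = 3·1023267018703 + 102077915032 = 3171878971141 → 69871910748192/3171878971141
APPEND 29: p_10 = 29·69871910748192 + 22541093923475 = 2048826505621043, q_10 = 29·3171878971141 + 1023267018703 = 93007757181792 → 2048826505621043/93007757181792
APPEND 16: p_11 = 16·2048826505621043 + 69871910748192 = 32851096000684880, q_11 = 16·93007757181792 + 3171878971141 = 1491295993879813 → 32851096000684880/1491295993879813
APPEND 47: p_12 = 47·32851096000684880 + 2048826505621043 = 1546050338537810403, q_12 = 47·1491295993879813 + 93007757181792 = 70183919469533003 → 1546050338537810403/70183919469533003
APPEND 20: p_13 = 20·1546050338537810403 + 32851096000684880 = 30953857866756892940, q_13 = 20·70183919469533003 + 1491295993879813 = 1405169685384539873 → 30953857866756892940/1405169685384539873
APPEND 34: p_14 = 34·30953857866756892940 + 1546050338537810403 = 1053977217808272170363, q_14 = 34·1405169685384539873 + 70183919469533003 = 47845953222543888685 → 1053977217808272170363/47845953222543888685
APPEND 41: p_15 = 41·1053977217808272170363 + 30953857866756892940 = 43244019788005915877823, q_15 = 41·47845953222543888685 + 1405169685384539873 = 1963089251809683975958 → 43244019788005915877823/1963089251809683975958
APPEND 39: p_16 = 39·43244019788005915877823 + 1053977217808272170363 = 1687570748950038991405460, q_16 = 39·1963089251809683975958 + 47845953222543888685 = 76608326773800218951047 → 1687570748950038991405460/76608326773800218951047

1543651/70075
57153659/2594526
1658999762/75311329
69871910748192/3171878971141
2048826505621043/93007757181792
1546050338537810403/70183919469533003
1053977217808272170363/47845953222543888685
1687570748950038991405460/76608326773800218951047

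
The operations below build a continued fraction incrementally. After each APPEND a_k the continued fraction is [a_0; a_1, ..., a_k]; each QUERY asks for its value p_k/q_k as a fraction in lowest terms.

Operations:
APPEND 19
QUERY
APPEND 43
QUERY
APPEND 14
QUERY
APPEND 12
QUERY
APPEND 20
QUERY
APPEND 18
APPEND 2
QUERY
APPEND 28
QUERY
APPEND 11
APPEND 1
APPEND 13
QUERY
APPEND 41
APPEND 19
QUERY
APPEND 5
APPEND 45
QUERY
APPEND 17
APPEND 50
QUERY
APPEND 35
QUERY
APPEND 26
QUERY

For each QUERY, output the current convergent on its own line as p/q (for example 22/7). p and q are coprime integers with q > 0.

APPEND 19: p_0 = 19·1 + 0 = 19, q_0 = 19·0 + 1 = 1 → 19/1
APPEND 43: p_1 = 43·19 + 1 = 818, q_1 = 43·1 + 0 = 43 → 818/43
APPEND 14: p_2 = 14·818 + 19 = 11471, q_2 = 14·43 + 1 = 603 → 11471/603
APPEND 12: p_3 = 12·11471 + 818 = 138470, q_3 = 12·603 + 43 = 7279 → 138470/7279
APPEND 20: p_4 = 20·138470 + 11471 = 2780871, q_4 = 20·7279 + 603 = 146183 → 2780871/146183
APPEND 18: p_5 = 18·2780871 + 138470 = 50194148, q_5 = 18·146183 + 7279 = 2638573 → 50194148/2638573
APPEND 2: p_6 = 2·50194148 + 2780871 = 103169167, q_6 = 2·2638573 + 146183 = 5423329 → 103169167/5423329
APPEND 28: p_7 = 28·103169167 + 50194148 = 2938930824, q_7 = 28·5423329 + 2638573 = 154491785 → 2938930824/154491785
APPEND 11: p_8 = 11·2938930824 + 103169167 = 32431408231, q_8 = 11·154491785 + 5423329 = 1704832964 → 32431408231/1704832964
APPEND 1: p_9 = 1·32431408231 + 2938930824 = 35370339055, q_9 = 1·1704832964 + 154491785 = 1859324749 → 35370339055/1859324749
APPEND 13: p_10 = 13·35370339055 + 32431408231 = 492245815946, q_10 = 13·1859324749 + 1704832964 = 25876054701 → 492245815946/25876054701
APPEND 41: p_11 = 41·492245815946 + 35370339055 = 20217448792841, q_11 = 41·25876054701 + 1859324749 = 1062777567490 → 20217448792841/1062777567490
APPEND 19: p_12 = 19·20217448792841 + 492245815946 = 384623772879925, q_12 = 19·1062777567490 + 25876054701 = 20218649837011 → 384623772879925/20218649837011
APPEND 5: p_13 = 5·384623772879925 + 20217448792841 = 1943336313192466, q_13 = 5·20218649837011 + 1062777567490 = 102156026752545 → 1943336313192466/102156026752545
APPEND 45: p_14 = 45·1943336313192466 + 384623772879925 = 87834757866540895, q_14 = 45·102156026752545 + 20218649837011 = 4617239853701536 → 87834757866540895/4617239853701536
APPEND 17: p_15 = 17·87834757866540895 + 1943336313192466 = 1495134220044387681, q_15 = 17·4617239853701536 + 102156026752545 = 78595233539678657 → 1495134220044387681/78595233539678657
APPEND 50: p_16 = 50·1495134220044387681 + 87834757866540895 = 74844545760085924945, q_16 = 50·78595233539678657 + 4617239853701536 = 3934378916837634386 → 74844545760085924945/3934378916837634386
APPEND 35: p_17 = 35·74844545760085924945 + 1495134220044387681 = 2621054235823051760756, q_17 = 35·3934378916837634386 + 78595233539678657 = 137781857322856882167 → 2621054235823051760756/137781857322856882167
APPEND 26: p_18 = 26·2621054235823051760756 + 74844545760085924945 = 68222254677159431704601, q_18 = 26·137781857322856882167 + 3934378916837634386 = 3586262669311116570728 → 68222254677159431704601/3586262669311116570728

19/1
818/43
11471/603
138470/7279
2780871/146183
103169167/5423329
2938930824/154491785
492245815946/25876054701
384623772879925/20218649837011
87834757866540895/4617239853701536
74844545760085924945/3934378916837634386
2621054235823051760756/137781857322856882167
68222254677159431704601/3586262669311116570728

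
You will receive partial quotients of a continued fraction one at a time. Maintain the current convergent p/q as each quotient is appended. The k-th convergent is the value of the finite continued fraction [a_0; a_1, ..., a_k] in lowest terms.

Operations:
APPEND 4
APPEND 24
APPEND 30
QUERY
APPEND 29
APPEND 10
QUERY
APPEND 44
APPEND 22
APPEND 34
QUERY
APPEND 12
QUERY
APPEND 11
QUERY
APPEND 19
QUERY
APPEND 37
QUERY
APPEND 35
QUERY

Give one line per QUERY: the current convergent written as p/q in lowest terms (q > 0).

APPEND 4: p_0 = 4·1 + 0 = 4, q_0 = 4·0 + 1 = 1 → 4/1
APPEND 24: p_1 = 24·4 + 1 = 97, q_1 = 24·1 + 0 = 24 → 97/24
APPEND 30: p_2 = 30·97 + 4 = 2914, q_2 = 30·24 + 1 = 721 → 2914/721
APPEND 29: p_3 = 29·2914 + 97 = 84603, q_3 = 29·721 + 24 = 20933 → 84603/20933
APPEND 10: p_4 = 10·84603 + 2914 = 848944, q_4 = 10·20933 + 721 = 210051 → 848944/210051
APPEND 44: p_5 = 44·848944 + 84603 = 37438139, q_5 = 44·210051 + 20933 = 9263177 → 37438139/9263177
APPEND 22: p_6 = 22·37438139 + 848944 = 824488002, q_6 = 22·9263177 + 210051 = 203999945 → 824488002/203999945
APPEND 34: p_7 = 34·824488002 + 37438139 = 28070030207, q_7 = 34·203999945 + 9263177 = 6945261307 → 28070030207/6945261307
APPEND 12: p_8 = 12·28070030207 + 824488002 = 337664850486, q_8 = 12·6945261307 + 203999945 = 83547135629 → 337664850486/83547135629
APPEND 11: p_9 = 11·337664850486 + 28070030207 = 3742383385553, q_9 = 11·83547135629 + 6945261307 = 925963753226 → 3742383385553/925963753226
APPEND 19: p_10 = 19·3742383385553 + 337664850486 = 71442949175993, q_10 = 19·925963753226 + 83547135629 = 17676858446923 → 71442949175993/17676858446923
APPEND 37: p_11 = 37·71442949175993 + 3742383385553 = 2647131502897294, q_11 = 37·17676858446923 + 925963753226 = 654969726289377 → 2647131502897294/654969726289377
APPEND 35: p_12 = 35·2647131502897294 + 71442949175993 = 92721045550581283, q_12 = 35·654969726289377 + 17676858446923 = 22941617278575118 → 92721045550581283/22941617278575118

2914/721
848944/210051
28070030207/6945261307
337664850486/83547135629
3742383385553/925963753226
71442949175993/17676858446923
2647131502897294/654969726289377
92721045550581283/22941617278575118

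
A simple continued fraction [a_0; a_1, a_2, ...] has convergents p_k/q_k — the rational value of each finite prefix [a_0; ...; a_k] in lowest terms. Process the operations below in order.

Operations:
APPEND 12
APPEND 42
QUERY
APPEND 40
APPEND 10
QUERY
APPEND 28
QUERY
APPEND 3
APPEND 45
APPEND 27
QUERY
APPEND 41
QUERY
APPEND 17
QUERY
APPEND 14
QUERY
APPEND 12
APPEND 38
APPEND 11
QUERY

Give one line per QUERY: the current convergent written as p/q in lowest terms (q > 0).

APPEND 12: p_0 = 12·1 + 0 = 12, q_0 = 12·0 + 1 = 1 → 12/1
APPEND 42: p_1 = 42·12 + 1 = 505, q_1 = 42·1 + 0 = 42 → 505/42
APPEND 40: p_2 = 40·505 + 12 = 20212, q_2 = 40·42 + 1 = 1681 → 20212/1681
APPEND 10: p_3 = 10·20212 + 505 = 202625, q_3 = 10·1681 + 42 = 16852 → 202625/16852
APPEND 28: p_4 = 28·202625 + 20212 = 5693712, q_4 = 28·16852 + 1681 = 473537 → 5693712/473537
APPEND 3: p_5 = 3·5693712 + 202625 = 17283761, q_5 = 3·473537 + 16852 = 1437463 → 17283761/1437463
APPEND 45: p_6 = 45·17283761 + 5693712 = 783462957, q_6 = 45·1437463 + 473537 = 65159372 → 783462957/65159372
APPEND 27: p_7 = 27·783462957 + 17283761 = 21170783600, q_7 = 27·65159372 + 1437463 = 1760740507 → 21170783600/1760740507
APPEND 41: p_8 = 41·21170783600 + 783462957 = 868785590557, q_8 = 41·1760740507 + 65159372 = 72255520159 → 868785590557/72255520159
APPEND 17: p_9 = 17·868785590557 + 21170783600 = 14790525823069, q_9 = 17·72255520159 + 1760740507 = 1230104583210 → 14790525823069/1230104583210
APPEND 14: p_10 = 14·14790525823069 + 868785590557 = 207936147113523, q_10 = 14·1230104583210 + 72255520159 = 17293719685099 → 207936147113523/17293719685099
APPEND 12: p_11 = 12·207936147113523 + 14790525823069 = 2510024291185345, q_11 = 12·17293719685099 + 1230104583210 = 208754740804398 → 2510024291185345/208754740804398
APPEND 38: p_12 = 38·2510024291185345 + 207936147113523 = 95588859212156633, q_12 = 38·208754740804398 + 17293719685099 = 7949973870252223 → 95588859212156633/7949973870252223
APPEND 11: p_13 = 11·95588859212156633 + 2510024291185345 = 1053987475624908308, q_13 = 11·7949973870252223 + 208754740804398 = 87658467313578851 → 1053987475624908308/87658467313578851

505/42
202625/16852
5693712/473537
21170783600/1760740507
868785590557/72255520159
14790525823069/1230104583210
207936147113523/17293719685099
1053987475624908308/87658467313578851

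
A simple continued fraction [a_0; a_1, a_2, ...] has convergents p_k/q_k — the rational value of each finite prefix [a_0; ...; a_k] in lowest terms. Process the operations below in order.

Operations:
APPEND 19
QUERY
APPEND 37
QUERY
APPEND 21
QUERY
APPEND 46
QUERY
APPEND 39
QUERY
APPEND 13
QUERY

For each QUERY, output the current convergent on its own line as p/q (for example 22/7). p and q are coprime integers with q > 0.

APPEND 19: p_0 = 19·1 + 0 = 19, q_0 = 19·0 + 1 = 1 → 19/1
APPEND 37: p_1 = 37·19 + 1 = 704, q_1 = 37·1 + 0 = 37 → 704/37
APPEND 21: p_2 = 21·704 + 19 = 14803, q_2 = 21·37 + 1 = 778 → 14803/778
APPEND 46: p_3 = 46·14803 + 704 = 681642, q_3 = 46·778 + 37 = 35825 → 681642/35825
APPEND 39: p_4 = 39·681642 + 14803 = 26598841, q_4 = 39·35825 + 778 = 1397953 → 26598841/1397953
APPEND 13: p_5 = 13·26598841 + 681642 = 346466575, q_5 = 13·1397953 + 35825 = 18209214 → 346466575/18209214

19/1
704/37
14803/778
681642/35825
26598841/1397953
346466575/18209214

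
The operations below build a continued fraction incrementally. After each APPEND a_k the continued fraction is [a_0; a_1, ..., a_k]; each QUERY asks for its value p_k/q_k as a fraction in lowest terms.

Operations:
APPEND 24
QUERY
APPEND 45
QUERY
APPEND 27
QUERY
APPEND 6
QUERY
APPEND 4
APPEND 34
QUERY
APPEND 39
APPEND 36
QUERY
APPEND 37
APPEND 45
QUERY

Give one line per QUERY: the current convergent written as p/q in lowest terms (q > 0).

24/1
1081/45
29211/1216
176347/7341
25152713/1047061
35366007329/1472221585
58963944278384/2454560128765

APPEND 24: p_0 = 24·1 + 0 = 24, q_0 = 24·0 + 1 = 1 → 24/1
APPEND 45: p_1 = 45·24 + 1 = 1081, q_1 = 45·1 + 0 = 45 → 1081/45
APPEND 27: p_2 = 27·1081 + 24 = 29211, q_2 = 27·45 + 1 = 1216 → 29211/1216
APPEND 6: p_3 = 6·29211 + 1081 = 176347, q_3 = 6·1216 + 45 = 7341 → 176347/7341
APPEND 4: p_4 = 4·176347 + 29211 = 734599, q_4 = 4·7341 + 1216 = 30580 → 734599/30580
APPEND 34: p_5 = 34·734599 + 176347 = 25152713, q_5 = 34·30580 + 7341 = 1047061 → 25152713/1047061
APPEND 39: p_6 = 39·25152713 + 734599 = 981690406, q_6 = 39·1047061 + 30580 = 40865959 → 981690406/40865959
APPEND 36: p_7 = 36·981690406 + 25152713 = 35366007329, q_7 = 36·40865959 + 1047061 = 1472221585 → 35366007329/1472221585
APPEND 37: p_8 = 37·35366007329 + 981690406 = 1309523961579, q_8 = 37·1472221585 + 40865959 = 54513064604 → 1309523961579/54513064604
APPEND 45: p_9 = 45·1309523961579 + 35366007329 = 58963944278384, q_9 = 45·54513064604 + 1472221585 = 2454560128765 → 58963944278384/2454560128765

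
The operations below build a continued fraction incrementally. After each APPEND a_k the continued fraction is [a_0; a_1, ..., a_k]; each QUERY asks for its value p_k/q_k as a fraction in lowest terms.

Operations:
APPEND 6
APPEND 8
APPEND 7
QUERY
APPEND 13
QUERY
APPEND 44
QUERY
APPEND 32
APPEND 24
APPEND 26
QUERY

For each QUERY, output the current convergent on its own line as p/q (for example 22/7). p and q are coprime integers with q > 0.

349/57
4586/749
202133/33013
4050781708/661586463

APPEND 6: p_0 = 6·1 + 0 = 6, q_0 = 6·0 + 1 = 1 → 6/1
APPEND 8: p_1 = 8·6 + 1 = 49, q_1 = 8·1 + 0 = 8 → 49/8
APPEND 7: p_2 = 7·49 + 6 = 349, q_2 = 7·8 + 1 = 57 → 349/57
APPEND 13: p_3 = 13·349 + 49 = 4586, q_3 = 13·57 + 8 = 749 → 4586/749
APPEND 44: p_4 = 44·4586 + 349 = 202133, q_4 = 44·749 + 57 = 33013 → 202133/33013
APPEND 32: p_5 = 32·202133 + 4586 = 6472842, q_5 = 32·33013 + 749 = 1057165 → 6472842/1057165
APPEND 24: p_6 = 24·6472842 + 202133 = 155550341, q_6 = 24·1057165 + 33013 = 25404973 → 155550341/25404973
APPEND 26: p_7 = 26·155550341 + 6472842 = 4050781708, q_7 = 26·25404973 + 1057165 = 661586463 → 4050781708/661586463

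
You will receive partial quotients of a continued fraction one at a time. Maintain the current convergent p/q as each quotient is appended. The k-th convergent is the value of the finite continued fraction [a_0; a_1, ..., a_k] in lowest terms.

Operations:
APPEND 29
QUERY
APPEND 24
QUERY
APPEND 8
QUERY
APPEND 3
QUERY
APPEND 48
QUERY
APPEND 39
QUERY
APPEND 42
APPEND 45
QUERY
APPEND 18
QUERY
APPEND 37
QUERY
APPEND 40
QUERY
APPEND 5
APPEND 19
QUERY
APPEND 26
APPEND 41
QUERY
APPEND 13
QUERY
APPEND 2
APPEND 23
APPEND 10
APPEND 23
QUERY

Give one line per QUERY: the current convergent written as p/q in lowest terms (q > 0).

APPEND 29: p_0 = 29·1 + 0 = 29, q_0 = 29·0 + 1 = 1 → 29/1
APPEND 24: p_1 = 24·29 + 1 = 697, q_1 = 24·1 + 0 = 24 → 697/24
APPEND 8: p_2 = 8·697 + 29 = 5605, q_2 = 8·24 + 1 = 193 → 5605/193
APPEND 3: p_3 = 3·5605 + 697 = 17512, q_3 = 3·193 + 24 = 603 → 17512/603
APPEND 48: p_4 = 48·17512 + 5605 = 846181, q_4 = 48·603 + 193 = 29137 → 846181/29137
APPEND 39: p_5 = 39·846181 + 17512 = 33018571, q_5 = 39·29137 + 603 = 1136946 → 33018571/1136946
APPEND 42: p_6 = 42·33018571 + 846181 = 1387626163, q_6 = 42·1136946 + 29137 = 47780869 → 1387626163/47780869
APPEND 45: p_7 = 45·1387626163 + 33018571 = 62476195906, q_7 = 45·47780869 + 1136946 = 2151276051 → 62476195906/2151276051
APPEND 18: p_8 = 18·62476195906 + 1387626163 = 1125959152471, q_8 = 18·2151276051 + 47780869 = 38770749787 → 1125959152471/38770749787
APPEND 37: p_9 = 37·1125959152471 + 62476195906 = 41722964837333, q_9 = 37·38770749787 + 2151276051 = 1436669018170 → 41722964837333/1436669018170
APPEND 40: p_10 = 40·41722964837333 + 1125959152471 = 1670044552645791, q_10 = 40·1436669018170 + 38770749787 = 57505531476587 → 1670044552645791/57505531476587
APPEND 5: p_11 = 5·1670044552645791 + 41722964837333 = 8391945728066288, q_11 = 5·57505531476587 + 1436669018170 = 288964326401105 → 8391945728066288/288964326401105
APPEND 19: p_12 = 19·8391945728066288 + 1670044552645791 = 161117013385905263, q_12 = 19·288964326401105 + 57505531476587 = 5547827733097582 → 161117013385905263/5547827733097582
APPEND 26: p_13 = 26·161117013385905263 + 8391945728066288 = 4197434293761603126, q_13 = 26·5547827733097582 + 288964326401105 = 144532485386938237 → 4197434293761603126/144532485386938237
APPEND 41: p_14 = 41·4197434293761603126 + 161117013385905263 = 172255923057611633429, q_14 = 41·144532485386938237 + 5547827733097582 = 5931379728597565299 → 172255923057611633429/5931379728597565299
APPEND 13: p_15 = 13·172255923057611633429 + 4197434293761603126 = 2243524434042712837703, q_15 = 13·5931379728597565299 + 144532485386938237 = 77252468957155287124 → 2243524434042712837703/77252468957155287124
APPEND 2: p_16 = 2·2243524434042712837703 + 172255923057611633429 = 4659304791143037308835, q_16 = 2·77252468957155287124 + 5931379728597565299 = 160436317642908139547 → 4659304791143037308835/160436317642908139547
APPEND 23: p_17 = 23·4659304791143037308835 + 2243524434042712837703 = 109407534630332570940908, q_17 = 23·160436317642908139547 + 77252468957155287124 = 3767287774744042496705 → 109407534630332570940908/3767287774744042496705
APPEND 10: p_18 = 10·109407534630332570940908 + 4659304791143037308835 = 1098734651094468746717915, q_18 = 10·3767287774744042496705 + 160436317642908139547 = 37833314065083333106597 → 1098734651094468746717915/37833314065083333106597
APPEND 23: p_19 = 23·1098734651094468746717915 + 109407534630332570940908 = 25380304509803113745452953, q_19 = 23·37833314065083333106597 + 3767287774744042496705 = 873933511271660703948436 → 25380304509803113745452953/873933511271660703948436

29/1
697/24
5605/193
17512/603
846181/29137
33018571/1136946
62476195906/2151276051
1125959152471/38770749787
41722964837333/1436669018170
1670044552645791/57505531476587
161117013385905263/5547827733097582
172255923057611633429/5931379728597565299
2243524434042712837703/77252468957155287124
25380304509803113745452953/873933511271660703948436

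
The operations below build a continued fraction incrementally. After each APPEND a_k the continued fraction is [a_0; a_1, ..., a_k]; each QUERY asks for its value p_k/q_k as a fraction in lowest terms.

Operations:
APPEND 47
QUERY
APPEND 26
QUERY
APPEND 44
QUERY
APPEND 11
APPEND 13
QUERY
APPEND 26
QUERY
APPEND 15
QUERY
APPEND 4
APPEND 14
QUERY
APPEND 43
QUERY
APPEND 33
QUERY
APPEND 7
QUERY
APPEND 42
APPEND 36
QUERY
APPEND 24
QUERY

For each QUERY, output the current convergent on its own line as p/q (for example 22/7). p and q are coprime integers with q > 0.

APPEND 47: p_0 = 47·1 + 0 = 47, q_0 = 47·0 + 1 = 1 → 47/1
APPEND 26: p_1 = 26·47 + 1 = 1223, q_1 = 26·1 + 0 = 26 → 1223/26
APPEND 44: p_2 = 44·1223 + 47 = 53859, q_2 = 44·26 + 1 = 1145 → 53859/1145
APPEND 11: p_3 = 11·53859 + 1223 = 593672, q_3 = 11·1145 + 26 = 12621 → 593672/12621
APPEND 13: p_4 = 13·593672 + 53859 = 7771595, q_4 = 13·12621 + 1145 = 165218 → 7771595/165218
APPEND 26: p_5 = 26·7771595 + 593672 = 202655142, q_5 = 26·165218 + 12621 = 4308289 → 202655142/4308289
APPEND 15: p_6 = 15·202655142 + 7771595 = 3047598725, q_6 = 15·4308289 + 165218 = 64789553 → 3047598725/64789553
APPEND 4: p_7 = 4·3047598725 + 202655142 = 12393050042, q_7 = 4·64789553 + 4308289 = 263466501 → 12393050042/263466501
APPEND 14: p_8 = 14·12393050042 + 3047598725 = 176550299313, q_8 = 14·263466501 + 64789553 = 3753320567 → 176550299313/3753320567
APPEND 43: p_9 = 43·176550299313 + 12393050042 = 7604055920501, q_9 = 43·3753320567 + 263466501 = 161656250882 → 7604055920501/161656250882
APPEND 33: p_10 = 33·7604055920501 + 176550299313 = 251110395675846, q_10 = 33·161656250882 + 3753320567 = 5338409599673 → 251110395675846/5338409599673
APPEND 7: p_11 = 7·251110395675846 + 7604055920501 = 1765376825651423, q_11 = 7·5338409599673 + 161656250882 = 37530523448593 → 1765376825651423/37530523448593
APPEND 42: p_12 = 42·1765376825651423 + 251110395675846 = 74396937073035612, q_12 = 42·37530523448593 + 5338409599673 = 1581620394440579 → 74396937073035612/1581620394440579
APPEND 36: p_13 = 36·74396937073035612 + 1765376825651423 = 2680055111454933455, q_13 = 36·1581620394440579 + 37530523448593 = 56975864723309437 → 2680055111454933455/56975864723309437
APPEND 24: p_14 = 24·2680055111454933455 + 74396937073035612 = 64395719611991438532, q_14 = 24·56975864723309437 + 1581620394440579 = 1369002373753867067 → 64395719611991438532/1369002373753867067

47/1
1223/26
53859/1145
7771595/165218
202655142/4308289
3047598725/64789553
176550299313/3753320567
7604055920501/161656250882
251110395675846/5338409599673
1765376825651423/37530523448593
2680055111454933455/56975864723309437
64395719611991438532/1369002373753867067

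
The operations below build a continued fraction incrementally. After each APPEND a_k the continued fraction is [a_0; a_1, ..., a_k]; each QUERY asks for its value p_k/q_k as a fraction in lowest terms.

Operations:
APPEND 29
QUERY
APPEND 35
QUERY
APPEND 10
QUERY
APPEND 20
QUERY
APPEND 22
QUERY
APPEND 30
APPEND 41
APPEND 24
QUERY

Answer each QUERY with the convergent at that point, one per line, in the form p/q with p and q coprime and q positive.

APPEND 29: p_0 = 29·1 + 0 = 29, q_0 = 29·0 + 1 = 1 → 29/1
APPEND 35: p_1 = 35·29 + 1 = 1016, q_1 = 35·1 + 0 = 35 → 1016/35
APPEND 10: p_2 = 10·1016 + 29 = 10189, q_2 = 10·35 + 1 = 351 → 10189/351
APPEND 20: p_3 = 20·10189 + 1016 = 204796, q_3 = 20·351 + 35 = 7055 → 204796/7055
APPEND 22: p_4 = 22·204796 + 10189 = 4515701, q_4 = 22·7055 + 351 = 155561 → 4515701/155561
APPEND 30: p_5 = 30·4515701 + 204796 = 135675826, q_5 = 30·155561 + 7055 = 4673885 → 135675826/4673885
APPEND 41: p_6 = 41·135675826 + 4515701 = 5567224567, q_6 = 41·4673885 + 155561 = 191784846 → 5567224567/191784846
APPEND 24: p_7 = 24·5567224567 + 135675826 = 133749065434, q_7 = 24·191784846 + 4673885 = 4607510189 → 133749065434/4607510189

29/1
1016/35
10189/351
204796/7055
4515701/155561
133749065434/4607510189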